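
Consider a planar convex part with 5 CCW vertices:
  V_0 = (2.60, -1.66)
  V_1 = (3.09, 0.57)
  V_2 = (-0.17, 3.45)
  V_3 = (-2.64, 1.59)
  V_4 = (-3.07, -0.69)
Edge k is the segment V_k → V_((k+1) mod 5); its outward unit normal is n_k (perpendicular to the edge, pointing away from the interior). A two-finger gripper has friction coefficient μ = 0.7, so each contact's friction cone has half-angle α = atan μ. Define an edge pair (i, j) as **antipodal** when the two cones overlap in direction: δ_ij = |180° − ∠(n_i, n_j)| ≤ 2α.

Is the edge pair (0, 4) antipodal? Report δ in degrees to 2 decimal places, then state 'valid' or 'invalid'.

α = atan 0.7 = 34.99°;  2α = 69.98°
edge 0: e_0 = (+0.49, +2.23);  n_0 = (+0.9767, -0.2146)
edge 4: e_4 = (+5.67, -0.97);  n_4 = (-0.1686, -0.9857)
∠(n_0, n_4) = 87.32°
δ = |180° − 87.32°| = 92.68°
92.68° > 2α = 69.98°  →  invalid

δ = 92.68°, invalid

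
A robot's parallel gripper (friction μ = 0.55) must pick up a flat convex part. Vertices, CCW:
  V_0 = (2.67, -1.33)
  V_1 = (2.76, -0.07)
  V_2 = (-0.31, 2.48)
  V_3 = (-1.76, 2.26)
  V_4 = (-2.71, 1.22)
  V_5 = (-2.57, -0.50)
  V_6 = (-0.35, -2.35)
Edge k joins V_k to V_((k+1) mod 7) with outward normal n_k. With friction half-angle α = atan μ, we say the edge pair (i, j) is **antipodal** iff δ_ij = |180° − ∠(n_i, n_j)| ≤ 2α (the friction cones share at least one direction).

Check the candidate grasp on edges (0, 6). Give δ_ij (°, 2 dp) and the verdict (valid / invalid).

α = atan 0.55 = 28.81°;  2α = 57.62°
edge 0: e_0 = (+0.09, +1.26);  n_0 = (+0.9975, -0.0712)
edge 6: e_6 = (+3.02, +1.02);  n_6 = (+0.3200, -0.9474)
∠(n_0, n_6) = 67.25°
δ = |180° − 67.25°| = 112.75°
112.75° > 2α = 57.62°  →  invalid

δ = 112.75°, invalid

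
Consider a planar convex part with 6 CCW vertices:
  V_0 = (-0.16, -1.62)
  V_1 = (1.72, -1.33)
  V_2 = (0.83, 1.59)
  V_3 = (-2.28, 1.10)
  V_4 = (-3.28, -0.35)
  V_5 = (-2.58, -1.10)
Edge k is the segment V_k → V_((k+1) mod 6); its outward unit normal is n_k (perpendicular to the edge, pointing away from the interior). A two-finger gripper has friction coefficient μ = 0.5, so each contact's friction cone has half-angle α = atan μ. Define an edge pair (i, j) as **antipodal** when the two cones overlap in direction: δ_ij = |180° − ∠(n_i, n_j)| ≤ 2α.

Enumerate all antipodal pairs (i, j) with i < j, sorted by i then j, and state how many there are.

α = atan 0.5 = 26.57°;  2α = 53.13°
n_0 = (+0.1525, -0.9883)
n_1 = (+0.9566, +0.2916)
n_2 = (-0.1556, +0.9878)
n_3 = (-0.8232, +0.5677)
n_4 = (-0.7311, -0.6823)
n_5 = (-0.2101, -0.9777)
  (0,1): δ = 81.82°  ·
  (0,2): δ = 0.18°  ✓
  (0,3): δ = 46.64°  ✓
  (0,4): δ = 124.26°  ·
  (0,5): δ = 159.10°  ·
  (1,2): δ = 98.00°  ·
  (1,3): δ = 51.54°  ✓
  (1,4): δ = 26.07°  ✓
  (1,5): δ = 60.92°  ·
  (2,3): δ = 133.55°  ·
  (2,4): δ = 55.93°  ·
  (2,5): δ = 21.08°  ✓
  (3,4): δ = 102.38°  ·
  (3,5): δ = 67.53°  ·
  (4,5): δ = 145.15°  ·
antipodal pairs: 5

count = 5; pairs: (0,2), (0,3), (1,3), (1,4), (2,5)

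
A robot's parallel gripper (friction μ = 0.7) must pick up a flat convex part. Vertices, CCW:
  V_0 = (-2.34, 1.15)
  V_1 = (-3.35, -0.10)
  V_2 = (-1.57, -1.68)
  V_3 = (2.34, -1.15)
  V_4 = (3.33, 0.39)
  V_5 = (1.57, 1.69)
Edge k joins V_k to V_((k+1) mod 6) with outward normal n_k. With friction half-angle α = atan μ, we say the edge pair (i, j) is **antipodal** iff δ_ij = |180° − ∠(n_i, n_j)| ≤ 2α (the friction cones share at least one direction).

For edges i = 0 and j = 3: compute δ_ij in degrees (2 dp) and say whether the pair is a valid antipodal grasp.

α = atan 0.7 = 34.99°;  2α = 69.98°
edge 0: e_0 = (-1.01, -1.25);  n_0 = (-0.7778, +0.6285)
edge 3: e_3 = (+0.99, +1.54);  n_3 = (+0.8412, -0.5408)
∠(n_0, n_3) = 173.80°
δ = |180° − 173.80°| = 6.20°
6.20° ≤ 2α = 69.98°  →  valid

δ = 6.20°, valid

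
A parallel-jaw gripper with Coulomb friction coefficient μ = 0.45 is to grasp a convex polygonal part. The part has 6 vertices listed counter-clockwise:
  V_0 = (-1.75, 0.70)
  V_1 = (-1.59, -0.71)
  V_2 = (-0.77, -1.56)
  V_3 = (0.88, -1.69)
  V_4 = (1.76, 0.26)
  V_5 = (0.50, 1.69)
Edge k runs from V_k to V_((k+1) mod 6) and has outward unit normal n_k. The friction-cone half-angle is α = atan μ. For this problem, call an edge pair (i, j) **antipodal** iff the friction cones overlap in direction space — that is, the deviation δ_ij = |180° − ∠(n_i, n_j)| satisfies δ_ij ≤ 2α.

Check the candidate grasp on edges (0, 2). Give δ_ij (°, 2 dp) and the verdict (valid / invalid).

δ = 100.98°, invalid

α = atan 0.45 = 24.23°;  2α = 48.46°
edge 0: e_0 = (+0.16, -1.41);  n_0 = (-0.9936, -0.1128)
edge 2: e_2 = (+1.65, -0.13);  n_2 = (-0.0785, -0.9969)
∠(n_0, n_2) = 79.02°
δ = |180° − 79.02°| = 100.98°
100.98° > 2α = 48.46°  →  invalid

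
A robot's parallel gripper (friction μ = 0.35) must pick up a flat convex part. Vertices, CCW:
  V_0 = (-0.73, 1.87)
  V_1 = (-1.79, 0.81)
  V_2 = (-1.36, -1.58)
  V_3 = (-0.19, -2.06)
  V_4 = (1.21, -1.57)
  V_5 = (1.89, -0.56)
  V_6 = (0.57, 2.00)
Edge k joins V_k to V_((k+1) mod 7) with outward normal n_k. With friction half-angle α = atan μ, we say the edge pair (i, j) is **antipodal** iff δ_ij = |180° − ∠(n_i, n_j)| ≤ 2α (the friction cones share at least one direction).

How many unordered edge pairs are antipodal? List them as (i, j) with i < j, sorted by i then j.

count = 5; pairs: (0,3), (0,4), (1,5), (2,6), (3,6)

α = atan 0.35 = 19.29°;  2α = 38.58°
n_0 = (-0.7071, +0.7071)
n_1 = (-0.9842, -0.1771)
n_2 = (-0.3796, -0.9252)
n_3 = (+0.3304, -0.9439)
n_4 = (+0.8295, -0.5585)
n_5 = (+0.8888, +0.4583)
n_6 = (-0.0995, +0.9950)
  (0,1): δ = 124.80°  ·
  (0,2): δ = 67.31°  ·
  (0,3): δ = 25.71°  ✓
  (0,4): δ = 11.05°  ✓
  (0,5): δ = 72.28°  ·
  (0,6): δ = 140.71°  ·
  (1,2): δ = 122.51°  ·
  (1,3): δ = 80.91°  ·
  (1,4): δ = 44.15°  ·
  (1,5): δ = 17.08°  ✓
  (1,6): δ = 85.51°  ·
  (2,3): δ = 138.40°  ·
  (2,4): δ = 101.64°  ·
  (2,5): δ = 40.42°  ·
  (2,6): δ = 28.02°  ✓
  (3,4): δ = 143.24°  ·
  (3,5): δ = 82.01°  ·
  (3,6): δ = 13.58°  ✓
  (4,5): δ = 118.77°  ·
  (4,6): δ = 50.34°  ·
  (5,6): δ = 111.57°  ·
antipodal pairs: 5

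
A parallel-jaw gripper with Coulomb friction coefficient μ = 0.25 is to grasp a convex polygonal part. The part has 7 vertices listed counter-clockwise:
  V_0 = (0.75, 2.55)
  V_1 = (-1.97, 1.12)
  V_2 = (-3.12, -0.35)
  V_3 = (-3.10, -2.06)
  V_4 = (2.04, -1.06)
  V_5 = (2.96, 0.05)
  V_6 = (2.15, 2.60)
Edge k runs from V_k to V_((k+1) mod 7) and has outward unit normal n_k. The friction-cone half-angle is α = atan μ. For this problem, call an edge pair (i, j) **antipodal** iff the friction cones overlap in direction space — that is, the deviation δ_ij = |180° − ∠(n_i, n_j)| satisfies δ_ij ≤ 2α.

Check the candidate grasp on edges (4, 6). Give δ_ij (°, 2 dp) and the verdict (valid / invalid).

α = atan 0.25 = 14.04°;  2α = 28.07°
edge 4: e_4 = (+0.92, +1.11);  n_4 = (+0.7699, -0.6381)
edge 6: e_6 = (-1.40, -0.05);  n_6 = (-0.0357, +0.9994)
∠(n_4, n_6) = 131.70°
δ = |180° − 131.70°| = 48.30°
48.30° > 2α = 28.07°  →  invalid

δ = 48.30°, invalid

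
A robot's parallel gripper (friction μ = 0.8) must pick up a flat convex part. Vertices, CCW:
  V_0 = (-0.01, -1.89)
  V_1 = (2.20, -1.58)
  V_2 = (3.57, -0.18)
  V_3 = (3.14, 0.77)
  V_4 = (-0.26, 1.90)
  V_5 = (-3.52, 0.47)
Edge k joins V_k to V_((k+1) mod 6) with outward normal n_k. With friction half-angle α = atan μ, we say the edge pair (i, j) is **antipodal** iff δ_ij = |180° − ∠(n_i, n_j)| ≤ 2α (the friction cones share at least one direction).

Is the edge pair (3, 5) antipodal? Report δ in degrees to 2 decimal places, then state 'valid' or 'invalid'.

α = atan 0.8 = 38.66°;  2α = 77.32°
edge 3: e_3 = (-3.40, +1.13);  n_3 = (+0.3154, +0.9490)
edge 5: e_5 = (+3.51, -2.36);  n_5 = (-0.5580, -0.8299)
∠(n_3, n_5) = 164.47°
δ = |180° − 164.47°| = 15.53°
15.53° ≤ 2α = 77.32°  →  valid

δ = 15.53°, valid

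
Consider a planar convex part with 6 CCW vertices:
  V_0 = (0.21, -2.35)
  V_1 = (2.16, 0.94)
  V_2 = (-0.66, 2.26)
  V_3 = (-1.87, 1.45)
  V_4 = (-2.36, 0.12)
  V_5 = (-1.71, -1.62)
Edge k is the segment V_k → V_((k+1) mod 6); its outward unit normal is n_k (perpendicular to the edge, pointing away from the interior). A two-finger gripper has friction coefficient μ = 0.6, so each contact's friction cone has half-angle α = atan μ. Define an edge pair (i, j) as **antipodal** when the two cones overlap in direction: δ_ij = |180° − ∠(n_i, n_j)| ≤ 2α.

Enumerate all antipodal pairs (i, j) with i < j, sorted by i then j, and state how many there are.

α = atan 0.6 = 30.96°;  2α = 61.93°
n_0 = (+0.8602, -0.5099)
n_1 = (+0.4239, +0.9057)
n_2 = (-0.5563, +0.8310)
n_3 = (-0.9383, +0.3457)
n_4 = (-0.9368, -0.3499)
n_5 = (-0.3554, -0.9347)
  (0,1): δ = 84.43°  ·
  (0,2): δ = 25.55°  ✓
  (0,3): δ = 10.43°  ✓
  (0,4): δ = 51.14°  ✓
  (0,5): δ = 99.84°  ·
  (1,2): δ = 121.12°  ·
  (1,3): δ = 85.14°  ·
  (1,4): δ = 44.43°  ✓
  (1,5): δ = 4.27°  ✓
  (2,3): δ = 144.02°  ·
  (2,4): δ = 103.32°  ·
  (2,5): δ = 54.62°  ✓
  (3,4): δ = 139.29°  ·
  (3,5): δ = 90.59°  ·
  (4,5): δ = 131.30°  ·
antipodal pairs: 6

count = 6; pairs: (0,2), (0,3), (0,4), (1,4), (1,5), (2,5)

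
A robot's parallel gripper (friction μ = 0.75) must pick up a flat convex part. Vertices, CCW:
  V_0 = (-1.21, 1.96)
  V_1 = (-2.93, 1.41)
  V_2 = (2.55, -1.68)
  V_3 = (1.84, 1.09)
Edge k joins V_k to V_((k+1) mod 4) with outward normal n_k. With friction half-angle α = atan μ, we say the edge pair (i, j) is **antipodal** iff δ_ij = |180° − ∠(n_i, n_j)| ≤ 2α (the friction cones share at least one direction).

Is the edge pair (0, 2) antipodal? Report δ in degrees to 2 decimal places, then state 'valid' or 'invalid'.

α = atan 0.75 = 36.87°;  2α = 73.74°
edge 0: e_0 = (-1.72, -0.55);  n_0 = (-0.3046, +0.9525)
edge 2: e_2 = (-0.71, +2.77);  n_2 = (+0.9687, +0.2483)
∠(n_0, n_2) = 93.36°
δ = |180° − 93.36°| = 86.64°
86.64° > 2α = 73.74°  →  invalid

δ = 86.64°, invalid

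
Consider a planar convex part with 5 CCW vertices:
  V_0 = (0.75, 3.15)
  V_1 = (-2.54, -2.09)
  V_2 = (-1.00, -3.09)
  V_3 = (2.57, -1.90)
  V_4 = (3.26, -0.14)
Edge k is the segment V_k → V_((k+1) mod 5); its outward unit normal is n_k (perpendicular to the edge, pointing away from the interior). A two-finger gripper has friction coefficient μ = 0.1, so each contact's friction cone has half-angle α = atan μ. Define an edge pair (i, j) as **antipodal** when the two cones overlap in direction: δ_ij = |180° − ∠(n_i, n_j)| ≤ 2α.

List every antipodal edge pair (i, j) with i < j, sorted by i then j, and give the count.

α = atan 0.1 = 5.71°;  2α = 11.42°
n_0 = (-0.8469, +0.5317)
n_1 = (-0.5446, -0.8387)
n_2 = (+0.3162, -0.9487)
n_3 = (+0.9310, -0.3650)
n_4 = (+0.7950, +0.6066)
  (0,1): δ = 90.87°  ·
  (0,2): δ = 39.44°  ·
  (0,3): δ = 10.72°  ✓
  (0,4): δ = 69.46°  ·
  (1,2): δ = 128.57°  ·
  (1,3): δ = 78.41°  ·
  (1,4): δ = 19.66°  ·
  (2,3): δ = 129.84°  ·
  (2,4): δ = 71.09°  ·
  (3,4): δ = 121.25°  ·
antipodal pairs: 1

count = 1; pairs: (0,3)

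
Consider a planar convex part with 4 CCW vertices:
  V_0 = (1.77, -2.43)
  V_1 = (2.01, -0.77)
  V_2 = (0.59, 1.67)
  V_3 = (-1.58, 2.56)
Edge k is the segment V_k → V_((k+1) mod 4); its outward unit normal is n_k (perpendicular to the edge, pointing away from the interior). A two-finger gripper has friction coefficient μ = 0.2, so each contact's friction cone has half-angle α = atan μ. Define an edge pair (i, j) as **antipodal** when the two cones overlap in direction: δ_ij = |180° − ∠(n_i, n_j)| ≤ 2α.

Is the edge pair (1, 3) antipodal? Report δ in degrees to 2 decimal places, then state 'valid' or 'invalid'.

α = atan 0.2 = 11.31°;  2α = 22.62°
edge 1: e_1 = (-1.42, +2.44);  n_1 = (+0.8643, +0.5030)
edge 3: e_3 = (+3.35, -4.99);  n_3 = (-0.8303, -0.5574)
∠(n_1, n_3) = 176.32°
δ = |180° − 176.32°| = 3.68°
3.68° ≤ 2α = 22.62°  →  valid

δ = 3.68°, valid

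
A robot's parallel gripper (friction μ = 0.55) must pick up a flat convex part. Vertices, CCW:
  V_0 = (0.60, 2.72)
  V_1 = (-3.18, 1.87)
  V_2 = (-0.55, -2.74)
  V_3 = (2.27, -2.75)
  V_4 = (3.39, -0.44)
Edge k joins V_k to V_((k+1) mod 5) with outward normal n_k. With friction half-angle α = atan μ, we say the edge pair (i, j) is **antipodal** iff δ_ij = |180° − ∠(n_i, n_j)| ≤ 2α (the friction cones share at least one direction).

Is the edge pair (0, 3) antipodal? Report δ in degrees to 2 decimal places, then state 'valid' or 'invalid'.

α = atan 0.55 = 28.81°;  2α = 57.62°
edge 0: e_0 = (-3.78, -0.85);  n_0 = (-0.2194, +0.9756)
edge 3: e_3 = (+1.12, +2.31);  n_3 = (+0.8998, -0.4363)
∠(n_0, n_3) = 128.54°
δ = |180° − 128.54°| = 51.46°
51.46° ≤ 2α = 57.62°  →  valid

δ = 51.46°, valid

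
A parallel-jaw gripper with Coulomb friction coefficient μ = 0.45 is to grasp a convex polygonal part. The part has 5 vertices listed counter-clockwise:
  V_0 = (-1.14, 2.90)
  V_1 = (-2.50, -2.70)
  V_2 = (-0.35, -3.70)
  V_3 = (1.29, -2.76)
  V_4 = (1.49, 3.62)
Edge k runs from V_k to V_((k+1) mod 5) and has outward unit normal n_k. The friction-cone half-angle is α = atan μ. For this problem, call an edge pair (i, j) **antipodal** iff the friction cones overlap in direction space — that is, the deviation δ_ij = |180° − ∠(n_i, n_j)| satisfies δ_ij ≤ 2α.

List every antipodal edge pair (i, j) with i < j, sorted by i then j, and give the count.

α = atan 0.45 = 24.23°;  2α = 48.46°
n_0 = (-0.9718, +0.2360)
n_1 = (-0.4217, -0.9067)
n_2 = (+0.4973, -0.8676)
n_3 = (+0.9995, -0.0313)
n_4 = (-0.2640, +0.9645)
  (0,1): δ = 101.29°  ·
  (0,2): δ = 46.53°  ✓
  (0,3): δ = 11.85°  ✓
  (0,4): δ = 118.96°  ·
  (1,2): δ = 125.24°  ·
  (1,3): δ = 66.85°  ·
  (1,4): δ = 40.25°  ✓
  (2,3): δ = 121.62°  ·
  (2,4): δ = 14.51°  ✓
  (3,4): δ = 72.89°  ·
antipodal pairs: 4

count = 4; pairs: (0,2), (0,3), (1,4), (2,4)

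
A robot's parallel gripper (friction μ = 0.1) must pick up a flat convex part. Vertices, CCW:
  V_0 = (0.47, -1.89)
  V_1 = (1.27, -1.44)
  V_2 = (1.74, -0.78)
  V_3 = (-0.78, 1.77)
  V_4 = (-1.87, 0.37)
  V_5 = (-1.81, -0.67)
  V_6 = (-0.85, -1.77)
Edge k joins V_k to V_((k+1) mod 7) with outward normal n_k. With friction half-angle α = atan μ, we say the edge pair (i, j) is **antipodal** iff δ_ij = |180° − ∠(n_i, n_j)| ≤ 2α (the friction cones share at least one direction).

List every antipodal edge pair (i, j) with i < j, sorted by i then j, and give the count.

α = atan 0.1 = 5.71°;  2α = 11.42°
n_0 = (+0.4903, -0.8716)
n_1 = (+0.8146, -0.5801)
n_2 = (+0.7113, +0.7029)
n_3 = (-0.7890, +0.6143)
n_4 = (-0.9983, -0.0576)
n_5 = (-0.7534, -0.6575)
n_6 = (-0.0905, -0.9959)
  (0,1): δ = 154.81°  ·
  (0,2): δ = 74.70°  ·
  (0,3): δ = 22.74°  ·
  (0,4): δ = 63.94°  ·
  (0,5): δ = 101.75°  ·
  (0,6): δ = 145.45°  ·
  (1,2): δ = 99.88°  ·
  (1,3): δ = 2.45°  ✓
  (1,4): δ = 38.76°  ·
  (1,5): δ = 76.57°  ·
  (1,6): δ = 120.26°  ·
  (2,3): δ = 82.56°  ·
  (2,4): δ = 41.36°  ·
  (2,5): δ = 3.55°  ✓
  (2,6): δ = 40.14°  ·
  (3,4): δ = 138.79°  ·
  (3,5): δ = 100.98°  ·
  (3,6): δ = 57.29°  ·
  (4,5): δ = 142.19°  ·
  (4,6): δ = 98.50°  ·
  (5,6): δ = 136.31°  ·
antipodal pairs: 2

count = 2; pairs: (1,3), (2,5)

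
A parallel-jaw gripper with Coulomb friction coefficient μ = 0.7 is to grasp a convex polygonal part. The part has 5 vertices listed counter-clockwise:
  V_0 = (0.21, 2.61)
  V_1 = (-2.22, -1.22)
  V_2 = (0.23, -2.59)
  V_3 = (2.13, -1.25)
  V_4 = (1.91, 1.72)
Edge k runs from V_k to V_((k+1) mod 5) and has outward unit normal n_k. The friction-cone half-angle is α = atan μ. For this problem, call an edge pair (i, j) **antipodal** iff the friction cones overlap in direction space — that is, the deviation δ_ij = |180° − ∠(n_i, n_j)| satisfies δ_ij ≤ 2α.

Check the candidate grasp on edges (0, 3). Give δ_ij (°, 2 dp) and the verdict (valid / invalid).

δ = 36.63°, valid

α = atan 0.7 = 34.99°;  2α = 69.98°
edge 0: e_0 = (-2.43, -3.83);  n_0 = (-0.8444, +0.5357)
edge 3: e_3 = (-0.22, +2.97);  n_3 = (+0.9973, +0.0739)
∠(n_0, n_3) = 143.37°
δ = |180° − 143.37°| = 36.63°
36.63° ≤ 2α = 69.98°  →  valid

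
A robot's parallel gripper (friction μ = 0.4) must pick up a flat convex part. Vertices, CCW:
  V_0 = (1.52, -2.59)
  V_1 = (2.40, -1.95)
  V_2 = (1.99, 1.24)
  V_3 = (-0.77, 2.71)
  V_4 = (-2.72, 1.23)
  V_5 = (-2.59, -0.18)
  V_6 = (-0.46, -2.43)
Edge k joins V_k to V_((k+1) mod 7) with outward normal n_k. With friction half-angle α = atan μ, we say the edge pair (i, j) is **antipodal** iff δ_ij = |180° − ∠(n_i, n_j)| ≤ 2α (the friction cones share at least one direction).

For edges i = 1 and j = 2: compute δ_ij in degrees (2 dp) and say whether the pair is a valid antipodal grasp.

α = atan 0.4 = 21.80°;  2α = 43.60°
edge 1: e_1 = (-0.41, +3.19);  n_1 = (+0.9918, +0.1275)
edge 2: e_2 = (-2.76, +1.47);  n_2 = (+0.4701, +0.8826)
∠(n_1, n_2) = 54.64°
δ = |180° − 54.64°| = 125.36°
125.36° > 2α = 43.60°  →  invalid

δ = 125.36°, invalid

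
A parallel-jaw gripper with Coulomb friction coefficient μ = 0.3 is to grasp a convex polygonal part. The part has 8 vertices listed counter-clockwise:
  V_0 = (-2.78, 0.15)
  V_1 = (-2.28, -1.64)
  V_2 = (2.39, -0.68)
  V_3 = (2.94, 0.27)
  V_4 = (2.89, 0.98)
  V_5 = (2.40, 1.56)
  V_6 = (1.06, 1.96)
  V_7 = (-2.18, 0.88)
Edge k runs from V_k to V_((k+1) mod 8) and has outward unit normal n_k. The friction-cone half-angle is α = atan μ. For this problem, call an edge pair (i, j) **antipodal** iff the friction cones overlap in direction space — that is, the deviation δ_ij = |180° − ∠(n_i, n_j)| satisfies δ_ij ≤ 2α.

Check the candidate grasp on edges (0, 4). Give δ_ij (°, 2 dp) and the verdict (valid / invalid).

δ = 24.59°, valid

α = atan 0.3 = 16.70°;  2α = 33.40°
edge 0: e_0 = (+0.50, -1.79);  n_0 = (-0.9631, -0.2690)
edge 4: e_4 = (-0.49, +0.58);  n_4 = (+0.7639, +0.6454)
∠(n_0, n_4) = 155.41°
δ = |180° − 155.41°| = 24.59°
24.59° ≤ 2α = 33.40°  →  valid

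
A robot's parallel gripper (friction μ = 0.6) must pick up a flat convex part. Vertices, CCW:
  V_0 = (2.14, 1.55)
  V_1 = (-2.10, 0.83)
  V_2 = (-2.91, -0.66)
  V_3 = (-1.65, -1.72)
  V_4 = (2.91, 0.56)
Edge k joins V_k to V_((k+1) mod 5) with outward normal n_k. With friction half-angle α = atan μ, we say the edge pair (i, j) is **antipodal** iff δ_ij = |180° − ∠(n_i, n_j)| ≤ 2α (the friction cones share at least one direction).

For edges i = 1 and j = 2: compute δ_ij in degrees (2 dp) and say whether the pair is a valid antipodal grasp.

δ = 101.54°, invalid

α = atan 0.6 = 30.96°;  2α = 61.93°
edge 1: e_1 = (-0.81, -1.49);  n_1 = (-0.8786, +0.4776)
edge 2: e_2 = (+1.26, -1.06);  n_2 = (-0.6438, -0.7652)
∠(n_1, n_2) = 78.46°
δ = |180° − 78.46°| = 101.54°
101.54° > 2α = 61.93°  →  invalid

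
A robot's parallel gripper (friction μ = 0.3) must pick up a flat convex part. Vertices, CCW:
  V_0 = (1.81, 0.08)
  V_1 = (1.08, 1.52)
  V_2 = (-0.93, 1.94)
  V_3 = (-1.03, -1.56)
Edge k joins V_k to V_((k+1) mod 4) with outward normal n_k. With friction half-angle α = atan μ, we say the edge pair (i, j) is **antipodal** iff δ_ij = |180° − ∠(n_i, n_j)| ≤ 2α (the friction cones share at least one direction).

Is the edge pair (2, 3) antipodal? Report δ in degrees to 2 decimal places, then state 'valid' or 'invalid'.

α = atan 0.3 = 16.70°;  2α = 33.40°
edge 2: e_2 = (-0.10, -3.50);  n_2 = (-0.9996, +0.0286)
edge 3: e_3 = (+2.84, +1.64);  n_3 = (+0.5001, -0.8660)
∠(n_2, n_3) = 121.64°
δ = |180° − 121.64°| = 58.36°
58.36° > 2α = 33.40°  →  invalid

δ = 58.36°, invalid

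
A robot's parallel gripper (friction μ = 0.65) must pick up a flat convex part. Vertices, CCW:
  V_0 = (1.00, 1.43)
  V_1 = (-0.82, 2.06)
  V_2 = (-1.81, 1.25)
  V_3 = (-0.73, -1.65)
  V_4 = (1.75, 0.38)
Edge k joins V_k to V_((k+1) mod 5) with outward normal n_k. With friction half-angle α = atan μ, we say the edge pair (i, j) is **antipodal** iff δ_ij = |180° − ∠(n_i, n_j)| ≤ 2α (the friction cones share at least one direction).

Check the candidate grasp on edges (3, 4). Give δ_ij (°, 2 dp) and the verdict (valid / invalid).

δ = 93.76°, invalid

α = atan 0.65 = 33.02°;  2α = 66.05°
edge 3: e_3 = (+2.48, +2.03);  n_3 = (+0.6334, -0.7738)
edge 4: e_4 = (-0.75, +1.05);  n_4 = (+0.8137, +0.5812)
∠(n_3, n_4) = 86.24°
δ = |180° − 86.24°| = 93.76°
93.76° > 2α = 66.05°  →  invalid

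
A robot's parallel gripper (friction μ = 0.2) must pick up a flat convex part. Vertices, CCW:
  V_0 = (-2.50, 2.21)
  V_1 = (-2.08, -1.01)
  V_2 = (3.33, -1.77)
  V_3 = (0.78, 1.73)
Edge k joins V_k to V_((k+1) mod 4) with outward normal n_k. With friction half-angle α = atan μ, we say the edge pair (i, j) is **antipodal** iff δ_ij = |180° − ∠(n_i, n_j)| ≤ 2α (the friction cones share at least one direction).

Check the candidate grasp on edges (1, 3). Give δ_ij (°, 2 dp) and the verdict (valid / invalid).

α = atan 0.2 = 11.31°;  2α = 22.62°
edge 1: e_1 = (+5.41, -0.76);  n_1 = (-0.1391, -0.9903)
edge 3: e_3 = (-3.28, +0.48);  n_3 = (+0.1448, +0.9895)
∠(n_1, n_3) = 179.67°
δ = |180° − 179.67°| = 0.33°
0.33° ≤ 2α = 22.62°  →  valid

δ = 0.33°, valid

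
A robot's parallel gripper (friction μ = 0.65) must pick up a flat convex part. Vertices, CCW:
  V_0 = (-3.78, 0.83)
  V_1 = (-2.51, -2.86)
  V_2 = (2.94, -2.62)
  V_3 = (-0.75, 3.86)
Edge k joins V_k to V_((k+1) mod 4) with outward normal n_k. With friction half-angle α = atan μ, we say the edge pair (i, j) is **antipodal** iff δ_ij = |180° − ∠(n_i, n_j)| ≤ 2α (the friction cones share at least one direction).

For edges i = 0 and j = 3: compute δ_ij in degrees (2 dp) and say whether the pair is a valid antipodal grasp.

α = atan 0.65 = 33.02°;  2α = 66.05°
edge 0: e_0 = (+1.27, -3.69);  n_0 = (-0.9456, -0.3254)
edge 3: e_3 = (-3.03, -3.03);  n_3 = (-0.7071, +0.7071)
∠(n_0, n_3) = 63.99°
δ = |180° − 63.99°| = 116.01°
116.01° > 2α = 66.05°  →  invalid

δ = 116.01°, invalid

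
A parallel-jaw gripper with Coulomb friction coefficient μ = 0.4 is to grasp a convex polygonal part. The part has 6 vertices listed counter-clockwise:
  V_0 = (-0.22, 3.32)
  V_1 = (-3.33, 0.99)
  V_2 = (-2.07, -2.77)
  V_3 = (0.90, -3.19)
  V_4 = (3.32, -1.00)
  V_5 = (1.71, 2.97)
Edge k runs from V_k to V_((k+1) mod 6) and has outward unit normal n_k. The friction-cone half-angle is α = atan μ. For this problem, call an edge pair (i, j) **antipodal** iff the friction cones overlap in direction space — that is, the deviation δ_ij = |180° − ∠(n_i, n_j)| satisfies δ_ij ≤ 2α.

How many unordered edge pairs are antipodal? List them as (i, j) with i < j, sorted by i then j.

α = atan 0.4 = 21.80°;  2α = 43.60°
n_0 = (-0.5996, +0.8003)
n_1 = (-0.9482, -0.3177)
n_2 = (-0.1400, -0.9901)
n_3 = (+0.6710, -0.7415)
n_4 = (+0.9267, +0.3758)
n_5 = (+0.1784, +0.9840)
  (0,1): δ = 108.31°  ·
  (0,2): δ = 44.89°  ·
  (0,3): δ = 5.30°  ✓
  (0,4): δ = 75.23°  ·
  (0,5): δ = 132.88°  ·
  (1,2): δ = 116.58°  ·
  (1,3): δ = 66.38°  ·
  (1,4): δ = 3.55°  ✓
  (1,5): δ = 61.19°  ·
  (2,3): δ = 129.81°  ·
  (2,4): δ = 59.88°  ·
  (2,5): δ = 2.23°  ✓
  (3,4): δ = 110.07°  ·
  (3,5): δ = 52.42°  ·
  (4,5): δ = 122.35°  ·
antipodal pairs: 3

count = 3; pairs: (0,3), (1,4), (2,5)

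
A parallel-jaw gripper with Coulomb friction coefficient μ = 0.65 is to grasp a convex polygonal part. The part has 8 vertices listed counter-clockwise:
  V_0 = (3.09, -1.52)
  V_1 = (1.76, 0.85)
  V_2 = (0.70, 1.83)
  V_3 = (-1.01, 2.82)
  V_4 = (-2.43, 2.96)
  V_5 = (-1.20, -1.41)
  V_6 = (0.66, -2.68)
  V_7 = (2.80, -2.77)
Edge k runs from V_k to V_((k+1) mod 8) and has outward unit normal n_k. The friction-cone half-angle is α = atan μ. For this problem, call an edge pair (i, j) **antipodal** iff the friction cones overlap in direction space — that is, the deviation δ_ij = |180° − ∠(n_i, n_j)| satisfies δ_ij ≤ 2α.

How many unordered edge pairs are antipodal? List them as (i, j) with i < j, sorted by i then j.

count = 12; pairs: (0,4), (0,5), (0,6), (1,4), (1,5), (1,6), (2,4), (2,5), (2,6), (3,5), (3,6), (4,7)

α = atan 0.65 = 33.02°;  2α = 66.05°
n_0 = (+0.8721, +0.4894)
n_1 = (+0.6789, +0.7343)
n_2 = (+0.5010, +0.8654)
n_3 = (+0.0981, +0.9952)
n_4 = (-0.9626, -0.2709)
n_5 = (-0.5639, -0.8259)
n_6 = (-0.0420, -0.9991)
n_7 = (+0.9741, -0.2260)
  (0,1): δ = 162.05°  ·
  (0,2): δ = 149.37°  ·
  (0,3): δ = 124.93°  ·
  (0,4): δ = 13.58°  ✓
  (0,5): δ = 26.37°  ✓
  (0,6): δ = 58.29°  ✓
  (0,7): δ = 137.64°  ·
  (1,2): δ = 167.31°  ·
  (1,3): δ = 142.88°  ·
  (1,4): δ = 31.53°  ✓
  (1,5): δ = 8.43°  ✓
  (1,6): δ = 40.35°  ✓
  (1,7): δ = 119.69°  ·
  (2,3): δ = 155.56°  ·
  (2,4): δ = 44.21°  ✓
  (2,5): δ = 4.26°  ✓
  (2,6): δ = 27.66°  ✓
  (2,7): δ = 107.01°  ·
  (3,4): δ = 68.65°  ·
  (3,5): δ = 28.69°  ✓
  (3,6): δ = 3.22°  ✓
  (3,7): δ = 82.57°  ·
  (4,5): δ = 140.05°  ·
  (4,6): δ = 108.13°  ·
  (4,7): δ = 28.78°  ✓
  (5,6): δ = 148.08°  ·
  (5,7): δ = 68.74°  ·
  (6,7): δ = 100.65°  ·
antipodal pairs: 12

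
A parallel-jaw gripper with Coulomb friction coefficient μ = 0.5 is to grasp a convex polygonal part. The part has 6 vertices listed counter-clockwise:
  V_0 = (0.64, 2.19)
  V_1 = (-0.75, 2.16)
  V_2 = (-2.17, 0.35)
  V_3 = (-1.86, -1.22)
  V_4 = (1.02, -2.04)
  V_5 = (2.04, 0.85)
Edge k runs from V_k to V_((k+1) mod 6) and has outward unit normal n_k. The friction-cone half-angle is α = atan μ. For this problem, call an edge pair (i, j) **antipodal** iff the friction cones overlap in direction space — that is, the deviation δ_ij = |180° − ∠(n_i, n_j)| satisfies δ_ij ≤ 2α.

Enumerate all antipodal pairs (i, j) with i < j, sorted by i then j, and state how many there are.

α = atan 0.5 = 26.57°;  2α = 53.13°
n_0 = (-0.0216, +0.9998)
n_1 = (-0.7868, +0.6172)
n_2 = (-0.9811, -0.1937)
n_3 = (-0.2738, -0.9618)
n_4 = (+0.9430, -0.3328)
n_5 = (+0.6915, +0.7224)
  (0,1): δ = 129.35°  ·
  (0,2): δ = 80.07°  ·
  (0,3): δ = 17.13°  ✓
  (0,4): δ = 69.32°  ·
  (0,5): δ = 135.02°  ·
  (1,2): δ = 130.72°  ·
  (1,3): δ = 67.78°  ·
  (1,4): δ = 18.68°  ✓
  (1,5): δ = 84.37°  ·
  (2,3): δ = 117.06°  ·
  (2,4): δ = 30.61°  ✓
  (2,5): δ = 35.08°  ✓
  (3,4): δ = 93.55°  ·
  (3,5): δ = 27.85°  ✓
  (4,5): δ = 114.31°  ·
antipodal pairs: 5

count = 5; pairs: (0,3), (1,4), (2,4), (2,5), (3,5)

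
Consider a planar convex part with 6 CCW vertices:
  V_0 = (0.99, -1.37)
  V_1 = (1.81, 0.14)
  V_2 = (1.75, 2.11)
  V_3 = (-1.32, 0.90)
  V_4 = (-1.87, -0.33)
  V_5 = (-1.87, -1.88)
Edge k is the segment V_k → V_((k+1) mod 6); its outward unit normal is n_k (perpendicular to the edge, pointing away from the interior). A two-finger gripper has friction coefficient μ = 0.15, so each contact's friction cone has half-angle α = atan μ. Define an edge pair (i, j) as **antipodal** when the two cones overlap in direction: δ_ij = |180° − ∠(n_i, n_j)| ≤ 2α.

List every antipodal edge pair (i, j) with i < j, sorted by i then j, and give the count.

count = 3; pairs: (0,3), (1,4), (2,5)

α = atan 0.15 = 8.53°;  2α = 17.06°
n_0 = (+0.8788, -0.4772)
n_1 = (+0.9995, +0.0304)
n_2 = (-0.3667, +0.9303)
n_3 = (-0.9129, +0.4082)
n_4 = (-1.0000, -0.0000)
n_5 = (+0.1756, -0.9845)
  (0,1): δ = 149.75°  ·
  (0,2): δ = 39.98°  ·
  (0,3): δ = 4.41°  ✓
  (0,4): δ = 28.50°  ·
  (0,5): δ = 128.61°  ·
  (1,2): δ = 70.23°  ·
  (1,3): δ = 25.84°  ·
  (1,4): δ = 1.74°  ✓
  (1,5): δ = 98.37°  ·
  (2,3): δ = 135.60°  ·
  (2,4): δ = 111.51°  ·
  (2,5): δ = 11.40°  ✓
  (3,4): δ = 155.91°  ·
  (3,5): δ = 55.80°  ·
  (4,5): δ = 79.89°  ·
antipodal pairs: 3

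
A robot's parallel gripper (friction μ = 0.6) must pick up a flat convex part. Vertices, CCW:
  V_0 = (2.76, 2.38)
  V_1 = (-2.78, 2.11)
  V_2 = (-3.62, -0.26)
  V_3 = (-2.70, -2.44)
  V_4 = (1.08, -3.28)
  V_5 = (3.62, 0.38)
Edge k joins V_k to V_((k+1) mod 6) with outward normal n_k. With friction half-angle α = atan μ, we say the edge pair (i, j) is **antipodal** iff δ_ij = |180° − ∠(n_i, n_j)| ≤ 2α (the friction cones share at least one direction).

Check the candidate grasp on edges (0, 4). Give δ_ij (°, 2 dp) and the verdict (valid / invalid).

δ = 52.45°, valid

α = atan 0.6 = 30.96°;  2α = 61.93°
edge 0: e_0 = (-5.54, -0.27);  n_0 = (-0.0487, +0.9988)
edge 4: e_4 = (+2.54, +3.66);  n_4 = (+0.8215, -0.5701)
∠(n_0, n_4) = 127.55°
δ = |180° − 127.55°| = 52.45°
52.45° ≤ 2α = 61.93°  →  valid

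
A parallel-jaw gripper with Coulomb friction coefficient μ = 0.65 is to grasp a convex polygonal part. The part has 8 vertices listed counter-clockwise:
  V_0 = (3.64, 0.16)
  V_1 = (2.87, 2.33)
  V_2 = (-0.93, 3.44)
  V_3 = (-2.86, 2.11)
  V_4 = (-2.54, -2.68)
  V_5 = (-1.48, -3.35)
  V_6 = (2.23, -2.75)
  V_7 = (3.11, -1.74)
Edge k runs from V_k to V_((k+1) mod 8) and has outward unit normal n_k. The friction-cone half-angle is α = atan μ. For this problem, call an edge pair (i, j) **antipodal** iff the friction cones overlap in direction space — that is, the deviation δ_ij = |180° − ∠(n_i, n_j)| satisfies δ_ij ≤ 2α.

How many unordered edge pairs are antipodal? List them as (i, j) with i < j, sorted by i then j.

α = atan 0.65 = 33.02°;  2α = 66.05°
n_0 = (+0.9424, +0.3344)
n_1 = (+0.2804, +0.9599)
n_2 = (-0.5674, +0.8234)
n_3 = (-0.9978, -0.0667)
n_4 = (-0.5343, -0.8453)
n_5 = (+0.1597, -0.9872)
n_6 = (+0.7540, -0.6569)
n_7 = (+0.9632, -0.2687)
  (0,1): δ = 125.82°  ·
  (0,2): δ = 74.97°  ·
  (0,3): δ = 15.71°  ✓
  (0,4): δ = 38.17°  ✓
  (0,5): δ = 79.65°  ·
  (0,6): δ = 119.40°  ·
  (0,7): δ = 144.88°  ·
  (1,2): δ = 129.15°  ·
  (1,3): δ = 69.89°  ·
  (1,4): δ = 16.01°  ✓
  (1,5): δ = 25.47°  ✓
  (1,6): δ = 65.22°  ✓
  (1,7): δ = 90.70°  ·
  (2,3): δ = 120.75°  ·
  (2,4): δ = 66.87°  ·
  (2,5): δ = 25.38°  ✓
  (2,6): δ = 14.36°  ✓
  (2,7): δ = 39.84°  ✓
  (3,4): δ = 126.12°  ·
  (3,5): δ = 84.64°  ·
  (3,6): δ = 44.89°  ✓
  (3,7): δ = 19.41°  ✓
  (4,5): δ = 138.52°  ·
  (4,6): δ = 98.77°  ·
  (4,7): δ = 73.29°  ·
  (5,6): δ = 140.25°  ·
  (5,7): δ = 114.77°  ·
  (6,7): δ = 154.52°  ·
antipodal pairs: 10

count = 10; pairs: (0,3), (0,4), (1,4), (1,5), (1,6), (2,5), (2,6), (2,7), (3,6), (3,7)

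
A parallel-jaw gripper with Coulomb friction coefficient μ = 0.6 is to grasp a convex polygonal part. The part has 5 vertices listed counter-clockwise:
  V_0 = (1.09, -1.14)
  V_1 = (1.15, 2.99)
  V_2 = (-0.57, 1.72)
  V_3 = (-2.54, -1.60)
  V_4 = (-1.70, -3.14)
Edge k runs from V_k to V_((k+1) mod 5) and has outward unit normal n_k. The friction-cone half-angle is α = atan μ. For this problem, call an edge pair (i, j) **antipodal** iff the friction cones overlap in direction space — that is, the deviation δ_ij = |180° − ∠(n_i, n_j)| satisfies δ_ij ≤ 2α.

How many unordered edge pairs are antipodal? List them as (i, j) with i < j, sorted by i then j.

α = atan 0.6 = 30.96°;  2α = 61.93°
n_0 = (+0.9999, -0.0145)
n_1 = (-0.5940, +0.8045)
n_2 = (-0.8600, +0.5103)
n_3 = (-0.8779, -0.4789)
n_4 = (+0.5826, -0.8127)
  (0,1): δ = 52.73°  ✓
  (0,2): δ = 29.85°  ✓
  (0,3): δ = 29.44°  ✓
  (0,4): δ = 126.47°  ·
  (1,2): δ = 157.12°  ·
  (1,3): δ = 97.83°  ·
  (1,4): δ = 0.81°  ✓
  (2,3): δ = 120.71°  ·
  (2,4): δ = 23.68°  ✓
  (3,4): δ = 82.98°  ·
antipodal pairs: 5

count = 5; pairs: (0,1), (0,2), (0,3), (1,4), (2,4)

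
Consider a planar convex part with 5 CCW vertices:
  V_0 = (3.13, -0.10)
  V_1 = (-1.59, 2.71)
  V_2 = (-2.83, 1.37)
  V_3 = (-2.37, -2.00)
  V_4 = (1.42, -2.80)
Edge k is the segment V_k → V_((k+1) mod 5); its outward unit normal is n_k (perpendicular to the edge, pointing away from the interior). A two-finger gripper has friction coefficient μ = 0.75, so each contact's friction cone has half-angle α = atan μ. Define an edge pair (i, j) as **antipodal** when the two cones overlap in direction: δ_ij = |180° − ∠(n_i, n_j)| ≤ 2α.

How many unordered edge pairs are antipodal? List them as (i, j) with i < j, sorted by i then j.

count = 5; pairs: (0,2), (0,3), (1,3), (1,4), (2,4)

α = atan 0.75 = 36.87°;  2α = 73.74°
n_0 = (+0.5115, +0.8593)
n_1 = (-0.7340, +0.6792)
n_2 = (-0.9908, -0.1352)
n_3 = (-0.2065, -0.9784)
n_4 = (+0.8448, -0.5351)
  (0,1): δ = 102.01°  ·
  (0,2): δ = 51.46°  ✓
  (0,3): δ = 18.85°  ✓
  (0,4): δ = 88.42°  ·
  (1,2): δ = 129.45°  ·
  (1,3): δ = 59.14°  ✓
  (1,4): δ = 10.43°  ✓
  (2,3): δ = 109.69°  ·
  (2,4): δ = 40.12°  ✓
  (3,4): δ = 110.43°  ·
antipodal pairs: 5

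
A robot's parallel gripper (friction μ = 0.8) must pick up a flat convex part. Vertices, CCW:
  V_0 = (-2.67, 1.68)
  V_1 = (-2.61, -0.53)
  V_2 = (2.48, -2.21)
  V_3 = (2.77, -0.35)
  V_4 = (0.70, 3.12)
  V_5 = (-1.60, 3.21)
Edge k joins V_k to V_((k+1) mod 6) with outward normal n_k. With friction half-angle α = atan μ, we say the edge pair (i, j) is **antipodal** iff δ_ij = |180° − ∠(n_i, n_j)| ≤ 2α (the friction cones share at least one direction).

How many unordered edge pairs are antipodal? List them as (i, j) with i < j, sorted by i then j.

count = 7; pairs: (0,2), (0,3), (1,3), (1,4), (1,5), (2,5), (3,5)

α = atan 0.8 = 38.66°;  2α = 77.32°
n_0 = (-0.9996, -0.0271)
n_1 = (-0.3134, -0.9496)
n_2 = (+0.9881, -0.1541)
n_3 = (+0.8588, +0.5123)
n_4 = (+0.0391, +0.9992)
n_5 = (-0.8195, +0.5731)
  (0,1): δ = 109.82°  ·
  (0,2): δ = 10.42°  ✓
  (0,3): δ = 29.26°  ✓
  (0,4): δ = 86.20°  ·
  (0,5): δ = 143.48°  ·
  (1,2): δ = 80.60°  ·
  (1,3): δ = 40.92°  ✓
  (1,4): δ = 16.03°  ✓
  (1,5): δ = 73.30°  ✓
  (2,3): δ = 140.32°  ·
  (2,4): δ = 83.38°  ·
  (2,5): δ = 26.11°  ✓
  (3,4): δ = 123.06°  ·
  (3,5): δ = 65.78°  ✓
  (4,5): δ = 122.73°  ·
antipodal pairs: 7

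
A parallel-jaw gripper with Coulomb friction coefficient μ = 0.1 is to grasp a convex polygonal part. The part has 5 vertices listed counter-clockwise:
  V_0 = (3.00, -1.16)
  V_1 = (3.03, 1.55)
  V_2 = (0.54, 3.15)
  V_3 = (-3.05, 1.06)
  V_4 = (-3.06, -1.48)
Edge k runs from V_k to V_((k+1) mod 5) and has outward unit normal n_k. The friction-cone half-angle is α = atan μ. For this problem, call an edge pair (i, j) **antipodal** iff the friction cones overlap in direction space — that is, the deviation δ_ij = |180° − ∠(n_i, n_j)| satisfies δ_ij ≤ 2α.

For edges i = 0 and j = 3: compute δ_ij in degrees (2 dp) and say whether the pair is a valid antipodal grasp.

δ = 0.41°, valid

α = atan 0.1 = 5.71°;  2α = 11.42°
edge 0: e_0 = (+0.03, +2.71);  n_0 = (+0.9999, -0.0111)
edge 3: e_3 = (-0.01, -2.54);  n_3 = (-1.0000, +0.0039)
∠(n_0, n_3) = 179.59°
δ = |180° − 179.59°| = 0.41°
0.41° ≤ 2α = 11.42°  →  valid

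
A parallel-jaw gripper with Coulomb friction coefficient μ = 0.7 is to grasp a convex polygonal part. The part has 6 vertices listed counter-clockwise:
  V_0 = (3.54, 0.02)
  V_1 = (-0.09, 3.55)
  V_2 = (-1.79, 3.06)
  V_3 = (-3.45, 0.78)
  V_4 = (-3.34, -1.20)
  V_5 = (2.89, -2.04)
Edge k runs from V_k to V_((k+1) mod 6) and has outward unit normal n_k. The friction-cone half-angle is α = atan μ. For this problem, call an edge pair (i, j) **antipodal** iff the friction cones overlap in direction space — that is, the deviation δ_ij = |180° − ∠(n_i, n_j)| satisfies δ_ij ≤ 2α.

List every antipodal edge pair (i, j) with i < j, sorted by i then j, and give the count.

count = 7; pairs: (0,3), (0,4), (1,4), (1,5), (2,4), (2,5), (3,5)

α = atan 0.7 = 34.99°;  2α = 69.98°
n_0 = (+0.6972, +0.7169)
n_1 = (-0.2770, +0.9609)
n_2 = (-0.8084, +0.5886)
n_3 = (-0.9985, -0.0555)
n_4 = (-0.1336, -0.9910)
n_5 = (+0.9537, -0.3009)
  (0,1): δ = 119.72°  ·
  (0,2): δ = 81.86°  ·
  (0,3): δ = 42.62°  ✓
  (0,4): δ = 36.52°  ✓
  (0,5): δ = 116.69°  ·
  (1,2): δ = 142.14°  ·
  (1,3): δ = 102.90°  ·
  (1,4): δ = 23.76°  ✓
  (1,5): δ = 56.41°  ✓
  (2,3): δ = 140.76°  ·
  (2,4): δ = 61.62°  ✓
  (2,5): δ = 18.54°  ✓
  (3,4): δ = 100.86°  ·
  (3,5): δ = 20.69°  ✓
  (4,5): δ = 99.83°  ·
antipodal pairs: 7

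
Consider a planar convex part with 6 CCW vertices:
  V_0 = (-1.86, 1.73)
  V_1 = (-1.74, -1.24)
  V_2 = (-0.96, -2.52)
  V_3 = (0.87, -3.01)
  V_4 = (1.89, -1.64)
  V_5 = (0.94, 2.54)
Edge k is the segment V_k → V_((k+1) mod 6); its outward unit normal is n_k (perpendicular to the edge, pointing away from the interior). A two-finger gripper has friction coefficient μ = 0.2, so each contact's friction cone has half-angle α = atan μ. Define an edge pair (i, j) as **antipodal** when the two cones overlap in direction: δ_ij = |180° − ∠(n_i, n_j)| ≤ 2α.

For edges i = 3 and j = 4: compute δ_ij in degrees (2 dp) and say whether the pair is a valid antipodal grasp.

α = atan 0.2 = 11.31°;  2α = 22.62°
edge 3: e_3 = (+1.02, +1.37);  n_3 = (+0.8021, -0.5972)
edge 4: e_4 = (-0.95, +4.18);  n_4 = (+0.9751, +0.2216)
∠(n_3, n_4) = 49.47°
δ = |180° − 49.47°| = 130.53°
130.53° > 2α = 22.62°  →  invalid

δ = 130.53°, invalid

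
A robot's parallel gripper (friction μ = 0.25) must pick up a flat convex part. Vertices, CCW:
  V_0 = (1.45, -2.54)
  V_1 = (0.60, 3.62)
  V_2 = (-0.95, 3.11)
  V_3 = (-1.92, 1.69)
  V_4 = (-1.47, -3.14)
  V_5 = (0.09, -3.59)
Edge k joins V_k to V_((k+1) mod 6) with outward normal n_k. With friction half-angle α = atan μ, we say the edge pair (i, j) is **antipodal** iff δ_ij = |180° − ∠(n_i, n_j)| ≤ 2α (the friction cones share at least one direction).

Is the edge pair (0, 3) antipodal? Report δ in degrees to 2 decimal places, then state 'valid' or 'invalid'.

α = atan 0.25 = 14.04°;  2α = 28.07°
edge 0: e_0 = (-0.85, +6.16);  n_0 = (+0.9906, +0.1367)
edge 3: e_3 = (+0.45, -4.83);  n_3 = (-0.9957, -0.0928)
∠(n_0, n_3) = 177.47°
δ = |180° − 177.47°| = 2.53°
2.53° ≤ 2α = 28.07°  →  valid

δ = 2.53°, valid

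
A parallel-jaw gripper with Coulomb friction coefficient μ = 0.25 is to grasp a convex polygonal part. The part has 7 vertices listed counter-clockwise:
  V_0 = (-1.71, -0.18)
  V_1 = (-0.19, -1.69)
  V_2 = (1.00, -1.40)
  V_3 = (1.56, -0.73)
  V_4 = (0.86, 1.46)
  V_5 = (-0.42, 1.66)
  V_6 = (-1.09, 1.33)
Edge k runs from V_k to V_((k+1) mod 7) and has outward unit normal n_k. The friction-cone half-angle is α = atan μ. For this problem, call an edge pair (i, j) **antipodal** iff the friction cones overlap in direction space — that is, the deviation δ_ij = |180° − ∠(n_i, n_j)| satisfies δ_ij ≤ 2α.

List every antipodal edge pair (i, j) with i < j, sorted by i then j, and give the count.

count = 5; pairs: (0,3), (1,4), (1,5), (2,5), (2,6)

α = atan 0.25 = 14.04°;  2α = 28.07°
n_0 = (-0.7048, -0.7094)
n_1 = (+0.2368, -0.9716)
n_2 = (+0.7673, -0.6413)
n_3 = (+0.9525, +0.3045)
n_4 = (+0.1544, +0.9880)
n_5 = (-0.4418, +0.8971)
n_6 = (-0.9251, +0.3798)
  (0,1): δ = 121.49°  ·
  (0,2): δ = 85.08°  ·
  (0,3): δ = 27.46°  ✓
  (0,4): δ = 35.93°  ·
  (0,5): δ = 71.03°  ·
  (0,6): δ = 112.49°  ·
  (1,2): δ = 143.59°  ·
  (1,3): δ = 85.97°  ·
  (1,4): δ = 22.58°  ✓
  (1,5): δ = 12.53°  ✓
  (1,6): δ = 53.98°  ·
  (2,3): δ = 122.38°  ·
  (2,4): δ = 58.99°  ·
  (2,5): δ = 23.89°  ✓
  (2,6): δ = 17.57°  ✓
  (3,4): δ = 116.61°  ·
  (3,5): δ = 81.50°  ·
  (3,6): δ = 40.05°  ·
  (4,5): δ = 144.90°  ·
  (4,6): δ = 103.44°  ·
  (5,6): δ = 138.54°  ·
antipodal pairs: 5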